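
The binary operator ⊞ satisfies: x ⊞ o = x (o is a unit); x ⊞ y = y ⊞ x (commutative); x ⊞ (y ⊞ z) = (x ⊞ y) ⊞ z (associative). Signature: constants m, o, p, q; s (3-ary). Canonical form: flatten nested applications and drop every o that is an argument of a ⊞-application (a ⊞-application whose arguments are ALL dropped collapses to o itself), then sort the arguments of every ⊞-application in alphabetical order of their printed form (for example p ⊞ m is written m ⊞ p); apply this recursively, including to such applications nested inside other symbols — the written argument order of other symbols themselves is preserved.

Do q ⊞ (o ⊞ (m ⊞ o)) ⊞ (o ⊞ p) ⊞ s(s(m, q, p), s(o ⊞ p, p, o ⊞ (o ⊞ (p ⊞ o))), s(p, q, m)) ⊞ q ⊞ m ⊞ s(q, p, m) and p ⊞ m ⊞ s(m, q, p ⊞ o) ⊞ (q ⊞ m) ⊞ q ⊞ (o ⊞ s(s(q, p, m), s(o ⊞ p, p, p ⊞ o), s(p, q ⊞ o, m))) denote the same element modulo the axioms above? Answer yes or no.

Answer: no — m ⊞ m ⊞ p ⊞ q ⊞ q ⊞ s(q, p, m) ⊞ s(s(m, q, p), s(p, p, p), s(p, q, m)) vs m ⊞ m ⊞ p ⊞ q ⊞ q ⊞ s(m, q, p) ⊞ s(s(q, p, m), s(p, p, p), s(p, q, m))

Derivation:
Left:  q ⊞ (o ⊞ (m ⊞ o)) ⊞ (o ⊞ p) ⊞ s(s(m, q, p), s(o ⊞ p, p, o ⊞ (o ⊞ (p ⊞ o))), s(p, q, m)) ⊞ q ⊞ m ⊞ s(q, p, m)
  Un-nest:  q ⊞ o ⊞ m ⊞ o ⊞ o ⊞ p ⊞ s(s(m, q, p), s(o ⊞ p, p, o ⊞ (o ⊞ (p ⊞ o))), s(p, q, m)) ⊞ q ⊞ m ⊞ s(q, p, m)
  Inside:  s(s(m, q, p), s(o ⊞ p, p, o ⊞ (o ⊞ (p ⊞ o))), s(p, q, m))  →  s(s(m, q, p), s(p, p, p), s(p, q, m))
  Drop the unit:  drop o (×3)
  Sort:  m ⊞ m ⊞ p ⊞ q ⊞ q ⊞ s(q, p, m) ⊞ s(s(m, q, p), s(p, p, p), s(p, q, m))
Right:  p ⊞ m ⊞ s(m, q, p ⊞ o) ⊞ (q ⊞ m) ⊞ q ⊞ (o ⊞ s(s(q, p, m), s(o ⊞ p, p, p ⊞ o), s(p, q ⊞ o, m)))
  Un-nest:  p ⊞ m ⊞ s(m, q, p ⊞ o) ⊞ q ⊞ m ⊞ q ⊞ o ⊞ s(s(q, p, m), s(o ⊞ p, p, p ⊞ o), s(p, q ⊞ o, m))
  Inside:  s(m, q, p ⊞ o)  →  s(m, q, p)
  Canonicalize subterm:  s(s(q, p, m), s(o ⊞ p, p, p ⊞ o), s(p, q ⊞ o, m))  →  s(s(q, p, m), s(p, p, p), s(p, q, m))
  Units out:  drop o
  Sort:  m ⊞ m ⊞ p ⊞ q ⊞ q ⊞ s(m, q, p) ⊞ s(s(q, p, m), s(p, p, p), s(p, q, m))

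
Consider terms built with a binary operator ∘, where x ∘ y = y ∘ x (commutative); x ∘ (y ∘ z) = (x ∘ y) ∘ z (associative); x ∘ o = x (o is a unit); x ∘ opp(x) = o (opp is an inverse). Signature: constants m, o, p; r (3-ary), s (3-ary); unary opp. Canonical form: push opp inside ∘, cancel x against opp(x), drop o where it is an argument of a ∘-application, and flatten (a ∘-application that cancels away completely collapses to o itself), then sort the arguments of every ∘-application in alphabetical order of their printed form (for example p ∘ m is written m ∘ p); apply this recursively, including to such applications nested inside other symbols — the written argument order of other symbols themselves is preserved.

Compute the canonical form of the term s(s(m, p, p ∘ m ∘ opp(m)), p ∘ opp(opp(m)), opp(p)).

Answer: s(s(m, p, p), m ∘ p, opp(p))

Derivation:
Work inside:  p ∘ opp(opp(m))
Push opp inside:  distribute opp over ∘ and collapse double opp
Collect terms:  p ∘ m
Sort arguments:  m ∘ p
Put back:  s(s(m, p, p), m ∘ p, opp(p))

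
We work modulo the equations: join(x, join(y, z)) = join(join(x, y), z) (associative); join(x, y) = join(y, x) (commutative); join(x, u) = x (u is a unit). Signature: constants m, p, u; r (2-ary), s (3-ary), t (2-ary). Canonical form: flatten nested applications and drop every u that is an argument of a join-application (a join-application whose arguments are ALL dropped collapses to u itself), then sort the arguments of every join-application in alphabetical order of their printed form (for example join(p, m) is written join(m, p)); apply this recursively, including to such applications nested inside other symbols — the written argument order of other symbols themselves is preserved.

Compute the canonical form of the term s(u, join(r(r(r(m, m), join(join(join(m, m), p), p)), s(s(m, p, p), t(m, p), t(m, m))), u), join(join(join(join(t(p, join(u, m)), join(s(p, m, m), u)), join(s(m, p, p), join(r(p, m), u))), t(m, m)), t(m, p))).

Answer: s(u, r(r(r(m, m), join(m, m, p, p)), s(s(m, p, p), t(m, p), t(m, m))), join(r(p, m), s(m, p, p), s(p, m, m), t(m, m), t(m, p), t(p, m)))

Derivation:
Work inside:  join(join(join(join(t(p, join(u, m)), join(s(p, m, m), u)), join(s(m, p, p), join(r(p, m), u))), t(m, m)), t(m, p))
Merge nested applications:  join(t(p, join(u, m)), s(p, m, m), u, s(m, p, p), r(p, m), u, t(m, m), t(m, p))
Simplify inside:  t(p, join(u, m))  →  t(p, m)
Units out:  drop u (×2)
Sort:  join(r(p, m), s(m, p, p), s(p, m, m), t(m, m), t(m, p), t(p, m))
Put back:  s(u, r(r(r(m, m), join(m, m, p, p)), s(s(m, p, p), t(m, p), t(m, m))), join(r(p, m), s(m, p, p), s(p, m, m), t(m, m), t(m, p), t(p, m)))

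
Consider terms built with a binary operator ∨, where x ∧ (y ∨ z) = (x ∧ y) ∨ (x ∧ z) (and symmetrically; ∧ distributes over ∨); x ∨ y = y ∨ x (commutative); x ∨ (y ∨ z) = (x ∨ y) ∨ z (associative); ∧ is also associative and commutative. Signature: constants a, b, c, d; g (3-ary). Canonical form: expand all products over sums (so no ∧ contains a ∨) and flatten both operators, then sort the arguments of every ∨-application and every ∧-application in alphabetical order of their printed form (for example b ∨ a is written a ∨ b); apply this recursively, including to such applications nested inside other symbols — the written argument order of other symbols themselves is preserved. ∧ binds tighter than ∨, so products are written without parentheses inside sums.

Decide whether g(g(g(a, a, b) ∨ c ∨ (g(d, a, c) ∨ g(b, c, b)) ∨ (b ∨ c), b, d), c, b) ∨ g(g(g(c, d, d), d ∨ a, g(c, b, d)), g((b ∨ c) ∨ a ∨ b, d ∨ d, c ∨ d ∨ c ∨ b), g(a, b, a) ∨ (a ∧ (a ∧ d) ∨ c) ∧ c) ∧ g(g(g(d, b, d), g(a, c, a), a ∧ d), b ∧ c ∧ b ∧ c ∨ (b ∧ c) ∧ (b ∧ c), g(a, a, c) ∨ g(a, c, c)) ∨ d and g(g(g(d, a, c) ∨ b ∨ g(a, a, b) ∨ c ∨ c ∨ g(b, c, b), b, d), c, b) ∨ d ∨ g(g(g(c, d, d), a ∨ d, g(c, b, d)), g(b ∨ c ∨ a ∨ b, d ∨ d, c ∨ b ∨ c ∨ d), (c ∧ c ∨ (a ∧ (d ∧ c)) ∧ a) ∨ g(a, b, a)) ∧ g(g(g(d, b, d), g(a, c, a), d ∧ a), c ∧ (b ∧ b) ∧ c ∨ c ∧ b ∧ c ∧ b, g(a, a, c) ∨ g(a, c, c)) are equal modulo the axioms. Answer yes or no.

Answer: yes — both canonical forms are d ∨ g(g(b ∨ c ∨ c ∨ g(a, a, b) ∨ g(b, c, b) ∨ g(d, a, c), b, d), c, b) ∨ g(g(g(c, d, d), a ∨ d, g(c, b, d)), g(a ∨ b ∨ b ∨ c, d ∨ d, b ∨ c ∨ c ∨ d), a ∧ a ∧ c ∧ d ∨ c ∧ c ∨ g(a, b, a)) ∧ g(g(g(d, b, d), g(a, c, a), a ∧ d), b ∧ b ∧ c ∧ c ∨ b ∧ b ∧ c ∧ c, g(a, a, c) ∨ g(a, c, c))

Derivation:
Left:  g(g(g(a, a, b) ∨ c ∨ (g(d, a, c) ∨ g(b, c, b)) ∨ (b ∨ c), b, d), c, b) ∨ g(g(g(c, d, d), d ∨ a, g(c, b, d)), g((b ∨ c) ∨ a ∨ b, d ∨ d, c ∨ d ∨ c ∨ b), g(a, b, a) ∨ (a ∧ (a ∧ d) ∨ c) ∧ c) ∧ g(g(g(d, b, d), g(a, c, a), a ∧ d), b ∧ c ∧ b ∧ c ∨ (b ∧ c) ∧ (b ∧ c), g(a, a, c) ∨ g(a, c, c)) ∨ d
  Expand products over sums:  g(g(b ∨ c ∨ c ∨ g(a, a, b) ∨ g(b, c, b) ∨ g(d, a, c), b, d), c, b) ∨ g(g(g(c, d, d), a ∨ d, g(c, b, d)), g(a ∨ b ∨ b ∨ c, d ∨ d, b ∨ c ∨ c ∨ d), a ∧ a ∧ c ∧ d ∨ c ∧ c ∨ g(a, b, a)) ∧ g(g(g(d, b, d), g(a, c, a), a ∧ d), b ∧ b ∧ c ∧ c ∨ b ∧ b ∧ c ∧ c, g(a, a, c) ∨ g(a, c, c)) ∨ d
  Order the arguments:  d ∨ g(g(b ∨ c ∨ c ∨ g(a, a, b) ∨ g(b, c, b) ∨ g(d, a, c), b, d), c, b) ∨ g(g(g(c, d, d), a ∨ d, g(c, b, d)), g(a ∨ b ∨ b ∨ c, d ∨ d, b ∨ c ∨ c ∨ d), a ∧ a ∧ c ∧ d ∨ c ∧ c ∨ g(a, b, a)) ∧ g(g(g(d, b, d), g(a, c, a), a ∧ d), b ∧ b ∧ c ∧ c ∨ b ∧ b ∧ c ∧ c, g(a, a, c) ∨ g(a, c, c))
Right:  g(g(g(d, a, c) ∨ b ∨ g(a, a, b) ∨ c ∨ c ∨ g(b, c, b), b, d), c, b) ∨ d ∨ g(g(g(c, d, d), a ∨ d, g(c, b, d)), g(b ∨ c ∨ a ∨ b, d ∨ d, c ∨ b ∨ c ∨ d), (c ∧ c ∨ (a ∧ (d ∧ c)) ∧ a) ∨ g(a, b, a)) ∧ g(g(g(d, b, d), g(a, c, a), d ∧ a), c ∧ (b ∧ b) ∧ c ∨ c ∧ b ∧ c ∧ b, g(a, a, c) ∨ g(a, c, c))
  Flatten:  g(g(b ∨ c ∨ c ∨ g(a, a, b) ∨ g(b, c, b) ∨ g(d, a, c), b, d), c, b) ∨ d ∨ g(g(g(c, d, d), a ∨ d, g(c, b, d)), g(a ∨ b ∨ b ∨ c, d ∨ d, b ∨ c ∨ c ∨ d), a ∧ a ∧ c ∧ d ∨ c ∧ c ∨ g(a, b, a)) ∧ g(g(g(d, b, d), g(a, c, a), a ∧ d), b ∧ b ∧ c ∧ c ∨ b ∧ b ∧ c ∧ c, g(a, a, c) ∨ g(a, c, c))
  Order the arguments:  d ∨ g(g(b ∨ c ∨ c ∨ g(a, a, b) ∨ g(b, c, b) ∨ g(d, a, c), b, d), c, b) ∨ g(g(g(c, d, d), a ∨ d, g(c, b, d)), g(a ∨ b ∨ b ∨ c, d ∨ d, b ∨ c ∨ c ∨ d), a ∧ a ∧ c ∧ d ∨ c ∧ c ∨ g(a, b, a)) ∧ g(g(g(d, b, d), g(a, c, a), a ∧ d), b ∧ b ∧ c ∧ c ∨ b ∧ b ∧ c ∧ c, g(a, a, c) ∨ g(a, c, c))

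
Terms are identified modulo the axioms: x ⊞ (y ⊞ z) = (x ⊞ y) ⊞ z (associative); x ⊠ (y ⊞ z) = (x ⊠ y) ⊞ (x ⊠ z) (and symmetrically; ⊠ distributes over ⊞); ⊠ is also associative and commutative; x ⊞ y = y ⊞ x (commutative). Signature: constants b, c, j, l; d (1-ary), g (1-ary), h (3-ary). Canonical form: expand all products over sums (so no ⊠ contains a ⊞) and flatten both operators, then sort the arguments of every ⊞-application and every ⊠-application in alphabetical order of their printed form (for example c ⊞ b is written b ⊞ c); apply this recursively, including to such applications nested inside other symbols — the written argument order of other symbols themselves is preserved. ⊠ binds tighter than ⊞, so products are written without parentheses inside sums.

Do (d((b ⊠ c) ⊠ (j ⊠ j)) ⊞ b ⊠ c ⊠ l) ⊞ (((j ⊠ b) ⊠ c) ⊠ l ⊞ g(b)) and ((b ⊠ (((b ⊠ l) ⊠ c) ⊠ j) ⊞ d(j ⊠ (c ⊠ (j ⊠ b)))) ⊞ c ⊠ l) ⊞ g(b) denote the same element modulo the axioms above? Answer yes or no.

Answer: no — b ⊠ c ⊠ j ⊠ l ⊞ b ⊠ c ⊠ l ⊞ d(b ⊠ c ⊠ j ⊠ j) ⊞ g(b) vs b ⊠ b ⊠ c ⊠ j ⊠ l ⊞ c ⊠ l ⊞ d(b ⊠ c ⊠ j ⊠ j) ⊞ g(b)

Derivation:
Left:  (d((b ⊠ c) ⊠ (j ⊠ j)) ⊞ b ⊠ c ⊠ l) ⊞ (((j ⊠ b) ⊠ c) ⊠ l ⊞ g(b))
  Merge nested applications:  d(b ⊠ c ⊠ j ⊠ j) ⊞ b ⊠ c ⊠ l ⊞ b ⊠ c ⊠ j ⊠ l ⊞ g(b)
  Sort arguments:  b ⊠ c ⊠ j ⊠ l ⊞ b ⊠ c ⊠ l ⊞ d(b ⊠ c ⊠ j ⊠ j) ⊞ g(b)
Right:  ((b ⊠ (((b ⊠ l) ⊠ c) ⊠ j) ⊞ d(j ⊠ (c ⊠ (j ⊠ b)))) ⊞ c ⊠ l) ⊞ g(b)
  Merge nested applications:  b ⊠ b ⊠ c ⊠ j ⊠ l ⊞ d(b ⊠ c ⊠ j ⊠ j) ⊞ c ⊠ l ⊞ g(b)
  Sort arguments:  b ⊠ b ⊠ c ⊠ j ⊠ l ⊞ c ⊠ l ⊞ d(b ⊠ c ⊠ j ⊠ j) ⊞ g(b)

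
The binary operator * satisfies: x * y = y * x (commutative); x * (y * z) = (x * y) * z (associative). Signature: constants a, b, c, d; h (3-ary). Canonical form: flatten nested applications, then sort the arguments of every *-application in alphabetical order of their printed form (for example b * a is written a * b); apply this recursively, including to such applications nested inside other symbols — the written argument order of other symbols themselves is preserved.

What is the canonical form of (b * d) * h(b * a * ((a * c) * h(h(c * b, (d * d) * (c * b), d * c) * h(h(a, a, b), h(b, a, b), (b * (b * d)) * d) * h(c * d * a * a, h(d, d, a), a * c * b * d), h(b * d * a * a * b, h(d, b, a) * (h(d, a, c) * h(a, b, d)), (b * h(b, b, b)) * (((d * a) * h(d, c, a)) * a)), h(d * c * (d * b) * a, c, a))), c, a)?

Answer: b * d * h(a * a * b * c * h(h(a * a * c * d, h(d, d, a), a * b * c * d) * h(b * c, b * c * d * d, c * d) * h(h(a, a, b), h(b, a, b), b * b * d * d), h(a * a * b * b * d, h(a, b, d) * h(d, a, c) * h(d, b, a), a * a * b * d * h(b, b, b) * h(d, c, a)), h(a * b * c * d * d, c, a)), c, a)

Derivation:
Merge nested applications:  b * d * h(b * a * ((a * c) * h(h(c * b, (d * d) * (c * b), d * c) * h(h(a, a, b), h(b, a, b), (b * (b * d)) * d) * h(c * d * a * a, h(d, d, a), a * c * b * d), h(b * d * a * a * b, h(d, b, a) * (h(d, a, c) * h(a, b, d)), (b * h(b, b, b)) * (((d * a) * h(d, c, a)) * a)), h(d * c * (d * b) * a, c, a))), c, a)
Canonicalize subterm:  h(b * a * ((a * c) * h(h(c * b, (d * d) * (c * b), d * c) * h(h(a, a, b), h(b, a, b), (b * (b * d)) * d) * h(c * d * a * a, h(d, d, a), a * c * b * d), h(b * d * a * a * b, h(d, b, a) * (h(d, a, c) * h(a, b, d)), (b * h(b, b, b)) * (((d * a) * h(d, c, a)) * a)), h(d * c * (d * b) * a, c, a))), c, a)  →  h(a * a * b * c * h(h(a * a * c * d, h(d, d, a), a * b * c * d) * h(b * c, b * c * d * d, c * d) * h(h(a, a, b), h(b, a, b), b * b * d * d), h(a * a * b * b * d, h(a, b, d) * h(d, a, c) * h(d, b, a), a * a * b * d * h(b, b, b) * h(d, c, a)), h(a * b * c * d * d, c, a)), c, a)
Sort:  b * d * h(a * a * b * c * h(h(a * a * c * d, h(d, d, a), a * b * c * d) * h(b * c, b * c * d * d, c * d) * h(h(a, a, b), h(b, a, b), b * b * d * d), h(a * a * b * b * d, h(a, b, d) * h(d, a, c) * h(d, b, a), a * a * b * d * h(b, b, b) * h(d, c, a)), h(a * b * c * d * d, c, a)), c, a)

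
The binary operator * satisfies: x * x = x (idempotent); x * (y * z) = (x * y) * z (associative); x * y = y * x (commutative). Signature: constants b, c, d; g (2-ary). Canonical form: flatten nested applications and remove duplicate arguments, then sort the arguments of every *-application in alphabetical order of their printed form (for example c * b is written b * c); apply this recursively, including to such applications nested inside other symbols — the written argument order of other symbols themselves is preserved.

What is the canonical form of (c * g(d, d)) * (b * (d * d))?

Answer: b * c * d * g(d, d)

Derivation:
Flatten:  c * g(d, d) * b * d * d
Idempotence:  drop duplicate d
Sort:  b * c * d * g(d, d)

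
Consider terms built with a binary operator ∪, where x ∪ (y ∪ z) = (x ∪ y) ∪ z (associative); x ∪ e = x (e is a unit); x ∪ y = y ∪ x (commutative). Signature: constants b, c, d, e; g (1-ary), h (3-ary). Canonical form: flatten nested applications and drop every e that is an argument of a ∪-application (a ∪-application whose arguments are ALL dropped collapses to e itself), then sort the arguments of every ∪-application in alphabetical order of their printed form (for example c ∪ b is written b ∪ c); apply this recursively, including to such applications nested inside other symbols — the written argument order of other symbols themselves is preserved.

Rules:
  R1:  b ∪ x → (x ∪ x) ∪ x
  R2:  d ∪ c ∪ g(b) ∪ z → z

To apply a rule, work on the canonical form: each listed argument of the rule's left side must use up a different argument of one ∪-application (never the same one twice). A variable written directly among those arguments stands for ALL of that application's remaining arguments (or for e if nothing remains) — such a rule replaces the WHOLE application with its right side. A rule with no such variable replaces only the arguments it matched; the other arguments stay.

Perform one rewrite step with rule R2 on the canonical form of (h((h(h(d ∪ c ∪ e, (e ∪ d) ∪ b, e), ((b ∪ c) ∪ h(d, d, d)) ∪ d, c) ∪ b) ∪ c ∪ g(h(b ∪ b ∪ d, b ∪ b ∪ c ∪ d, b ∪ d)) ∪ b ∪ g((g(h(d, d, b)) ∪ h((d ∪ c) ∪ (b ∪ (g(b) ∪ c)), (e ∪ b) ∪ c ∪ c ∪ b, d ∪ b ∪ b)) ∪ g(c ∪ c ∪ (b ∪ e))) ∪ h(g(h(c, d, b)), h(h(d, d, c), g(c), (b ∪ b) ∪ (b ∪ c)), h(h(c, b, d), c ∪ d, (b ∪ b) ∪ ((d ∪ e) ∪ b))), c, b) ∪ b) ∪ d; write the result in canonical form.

Answer: b ∪ d ∪ h(b ∪ b ∪ c ∪ g(g(b ∪ c ∪ c) ∪ g(h(d, d, b)) ∪ h(b ∪ c, b ∪ b ∪ c ∪ c, b ∪ b ∪ d)) ∪ g(h(b ∪ b ∪ d, b ∪ b ∪ c ∪ d, b ∪ d)) ∪ h(g(h(c, d, b)), h(h(d, d, c), g(c), b ∪ b ∪ b ∪ c), h(h(c, b, d), c ∪ d, b ∪ b ∪ b ∪ d)) ∪ h(h(c ∪ d, b ∪ d, e), b ∪ c ∪ d ∪ h(d, d, d), c), c, b)

Derivation:
Canonical form:  b ∪ d ∪ h(b ∪ b ∪ c ∪ g(g(b ∪ c ∪ c) ∪ g(h(d, d, b)) ∪ h(b ∪ c ∪ c ∪ d ∪ g(b), b ∪ b ∪ c ∪ c, b ∪ b ∪ d)) ∪ g(h(b ∪ b ∪ d, b ∪ b ∪ c ∪ d, b ∪ d)) ∪ h(g(h(c, d, b)), h(h(d, d, c), g(c), b ∪ b ∪ b ∪ c), h(h(c, b, d), c ∪ d, b ∪ b ∪ b ∪ d)) ∪ h(h(c ∪ d, b ∪ d, e), b ∪ c ∪ d ∪ h(d, d, d), c), c, b)
Match R2:  consume c, d, g(b);  z := b ∪ c
The variable takes the whole remainder — replace the entire application.
Result:  b ∪ d ∪ h(b ∪ b ∪ c ∪ g(g(b ∪ c ∪ c) ∪ g(h(d, d, b)) ∪ h(b ∪ c, b ∪ b ∪ c ∪ c, b ∪ b ∪ d)) ∪ g(h(b ∪ b ∪ d, b ∪ b ∪ c ∪ d, b ∪ d)) ∪ h(g(h(c, d, b)), h(h(d, d, c), g(c), b ∪ b ∪ b ∪ c), h(h(c, b, d), c ∪ d, b ∪ b ∪ b ∪ d)) ∪ h(h(c ∪ d, b ∪ d, e), b ∪ c ∪ d ∪ h(d, d, d), c), c, b)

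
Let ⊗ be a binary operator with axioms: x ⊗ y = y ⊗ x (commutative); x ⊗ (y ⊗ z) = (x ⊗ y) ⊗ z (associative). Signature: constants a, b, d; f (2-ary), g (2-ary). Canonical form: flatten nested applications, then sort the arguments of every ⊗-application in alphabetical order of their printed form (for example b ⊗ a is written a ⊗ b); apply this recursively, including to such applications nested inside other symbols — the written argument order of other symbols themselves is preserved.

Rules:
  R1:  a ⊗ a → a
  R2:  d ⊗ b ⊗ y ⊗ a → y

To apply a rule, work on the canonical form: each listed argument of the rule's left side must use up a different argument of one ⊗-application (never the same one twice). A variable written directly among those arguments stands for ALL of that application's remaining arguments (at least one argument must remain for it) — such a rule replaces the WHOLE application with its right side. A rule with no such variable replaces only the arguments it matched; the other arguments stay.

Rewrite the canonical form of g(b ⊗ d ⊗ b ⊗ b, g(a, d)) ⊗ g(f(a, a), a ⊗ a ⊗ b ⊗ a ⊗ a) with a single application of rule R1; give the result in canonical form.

Canonical form:  g(b ⊗ b ⊗ b ⊗ d, g(a, d)) ⊗ g(f(a, a), a ⊗ a ⊗ a ⊗ a ⊗ b)
Apply R1:  consuming a, a
Result:  g(b ⊗ b ⊗ b ⊗ d, g(a, d)) ⊗ g(f(a, a), a ⊗ a ⊗ a ⊗ b)

Answer: g(b ⊗ b ⊗ b ⊗ d, g(a, d)) ⊗ g(f(a, a), a ⊗ a ⊗ a ⊗ b)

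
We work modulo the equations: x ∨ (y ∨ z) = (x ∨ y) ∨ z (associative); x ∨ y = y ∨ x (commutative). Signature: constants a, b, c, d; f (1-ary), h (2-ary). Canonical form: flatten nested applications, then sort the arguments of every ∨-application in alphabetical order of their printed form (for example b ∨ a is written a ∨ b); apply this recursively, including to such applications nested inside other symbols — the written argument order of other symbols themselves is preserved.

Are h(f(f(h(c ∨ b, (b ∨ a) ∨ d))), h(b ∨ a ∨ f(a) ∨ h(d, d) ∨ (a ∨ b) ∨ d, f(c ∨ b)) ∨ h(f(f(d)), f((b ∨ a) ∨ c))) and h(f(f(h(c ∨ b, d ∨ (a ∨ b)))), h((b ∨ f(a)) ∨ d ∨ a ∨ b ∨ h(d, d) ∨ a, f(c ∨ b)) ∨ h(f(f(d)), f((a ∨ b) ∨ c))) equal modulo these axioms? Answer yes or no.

Answer: yes — both canonical forms are h(f(f(h(b ∨ c, a ∨ b ∨ d))), h(a ∨ a ∨ b ∨ b ∨ d ∨ f(a) ∨ h(d, d), f(b ∨ c)) ∨ h(f(f(d)), f(a ∨ b ∨ c)))

Derivation:
Left:  h(f(f(h(c ∨ b, (b ∨ a) ∨ d))), h(b ∨ a ∨ f(a) ∨ h(d, d) ∨ (a ∨ b) ∨ d, f(c ∨ b)) ∨ h(f(f(d)), f((b ∨ a) ∨ c)))
  Descend into:  h(b ∨ a ∨ f(a) ∨ h(d, d) ∨ (a ∨ b) ∨ d, f(c ∨ b)) ∨ h(f(f(d)), f((b ∨ a) ∨ c))
  Canonicalize subterm:  h(b ∨ a ∨ f(a) ∨ h(d, d) ∨ (a ∨ b) ∨ d, f(c ∨ b))  →  h(a ∨ a ∨ b ∨ b ∨ d ∨ f(a) ∨ h(d, d), f(b ∨ c))
  Simplify inside:  h(f(f(d)), f((b ∨ a) ∨ c))  →  h(f(f(d)), f(a ∨ b ∨ c))
  Sort arguments:  h(a ∨ a ∨ b ∨ b ∨ d ∨ f(a) ∨ h(d, d), f(b ∨ c)) ∨ h(f(f(d)), f(a ∨ b ∨ c))
  Rebuild:  h(f(f(h(b ∨ c, a ∨ b ∨ d))), h(a ∨ a ∨ b ∨ b ∨ d ∨ f(a) ∨ h(d, d), f(b ∨ c)) ∨ h(f(f(d)), f(a ∨ b ∨ c)))
Right:  h(f(f(h(c ∨ b, d ∨ (a ∨ b)))), h((b ∨ f(a)) ∨ d ∨ a ∨ b ∨ h(d, d) ∨ a, f(c ∨ b)) ∨ h(f(f(d)), f((a ∨ b) ∨ c)))
  Descend into:  h((b ∨ f(a)) ∨ d ∨ a ∨ b ∨ h(d, d) ∨ a, f(c ∨ b)) ∨ h(f(f(d)), f((a ∨ b) ∨ c))
  Canonicalize subterm:  h((b ∨ f(a)) ∨ d ∨ a ∨ b ∨ h(d, d) ∨ a, f(c ∨ b))  →  h(a ∨ a ∨ b ∨ b ∨ d ∨ f(a) ∨ h(d, d), f(b ∨ c))
  Canonicalize subterm:  h(f(f(d)), f((a ∨ b) ∨ c))  →  h(f(f(d)), f(a ∨ b ∨ c))
  Sort:  h(a ∨ a ∨ b ∨ b ∨ d ∨ f(a) ∨ h(d, d), f(b ∨ c)) ∨ h(f(f(d)), f(a ∨ b ∨ c))
  Rebuild:  h(f(f(h(b ∨ c, a ∨ b ∨ d))), h(a ∨ a ∨ b ∨ b ∨ d ∨ f(a) ∨ h(d, d), f(b ∨ c)) ∨ h(f(f(d)), f(a ∨ b ∨ c)))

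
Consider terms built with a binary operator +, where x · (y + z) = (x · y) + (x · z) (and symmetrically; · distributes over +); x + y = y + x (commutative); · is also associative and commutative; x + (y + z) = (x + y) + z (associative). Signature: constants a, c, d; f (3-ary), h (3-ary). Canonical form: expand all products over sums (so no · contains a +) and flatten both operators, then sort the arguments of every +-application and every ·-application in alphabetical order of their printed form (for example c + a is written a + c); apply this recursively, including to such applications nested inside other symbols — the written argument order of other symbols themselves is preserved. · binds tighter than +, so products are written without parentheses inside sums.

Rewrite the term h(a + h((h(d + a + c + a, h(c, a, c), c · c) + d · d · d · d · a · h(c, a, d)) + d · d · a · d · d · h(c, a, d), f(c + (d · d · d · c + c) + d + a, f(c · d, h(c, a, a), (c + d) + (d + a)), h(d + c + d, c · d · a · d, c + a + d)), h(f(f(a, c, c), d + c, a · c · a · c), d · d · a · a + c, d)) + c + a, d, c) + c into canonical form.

Merge nested applications:  h(a + a + c + h(a · d · d · d · d · h(c, a, d) + a · d · d · d · d · h(c, a, d) + h(a + a + c + d, h(c, a, c), c · c), f(a + c + c + c · d · d · d + d, f(c · d, h(c, a, a), a + c + d + d), h(c + d + d, a · c · d · d, a + c + d)), h(f(f(a, c, c), c + d, a · a · c · c), a · a · d · d + c, d)), d, c) + c
Sort:  c + h(a + a + c + h(a · d · d · d · d · h(c, a, d) + a · d · d · d · d · h(c, a, d) + h(a + a + c + d, h(c, a, c), c · c), f(a + c + c + c · d · d · d + d, f(c · d, h(c, a, a), a + c + d + d), h(c + d + d, a · c · d · d, a + c + d)), h(f(f(a, c, c), c + d, a · a · c · c), a · a · d · d + c, d)), d, c)

Answer: c + h(a + a + c + h(a · d · d · d · d · h(c, a, d) + a · d · d · d · d · h(c, a, d) + h(a + a + c + d, h(c, a, c), c · c), f(a + c + c + c · d · d · d + d, f(c · d, h(c, a, a), a + c + d + d), h(c + d + d, a · c · d · d, a + c + d)), h(f(f(a, c, c), c + d, a · a · c · c), a · a · d · d + c, d)), d, c)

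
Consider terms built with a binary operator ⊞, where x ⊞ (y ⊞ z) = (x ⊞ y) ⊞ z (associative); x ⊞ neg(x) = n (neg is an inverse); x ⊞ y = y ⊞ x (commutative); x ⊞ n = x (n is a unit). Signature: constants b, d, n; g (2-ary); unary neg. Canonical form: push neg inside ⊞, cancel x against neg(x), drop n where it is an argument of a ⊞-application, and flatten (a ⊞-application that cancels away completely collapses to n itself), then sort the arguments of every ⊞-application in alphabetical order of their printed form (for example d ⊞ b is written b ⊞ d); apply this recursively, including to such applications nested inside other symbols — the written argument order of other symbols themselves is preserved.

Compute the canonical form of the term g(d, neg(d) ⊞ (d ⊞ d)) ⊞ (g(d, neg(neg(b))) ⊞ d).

Push neg inside:  distribute neg over ⊞ and collapse double neg
Collect terms:  g(d, d) ⊞ g(d, b) ⊞ d
Sort:  d ⊞ g(d, b) ⊞ g(d, d)

Answer: d ⊞ g(d, b) ⊞ g(d, d)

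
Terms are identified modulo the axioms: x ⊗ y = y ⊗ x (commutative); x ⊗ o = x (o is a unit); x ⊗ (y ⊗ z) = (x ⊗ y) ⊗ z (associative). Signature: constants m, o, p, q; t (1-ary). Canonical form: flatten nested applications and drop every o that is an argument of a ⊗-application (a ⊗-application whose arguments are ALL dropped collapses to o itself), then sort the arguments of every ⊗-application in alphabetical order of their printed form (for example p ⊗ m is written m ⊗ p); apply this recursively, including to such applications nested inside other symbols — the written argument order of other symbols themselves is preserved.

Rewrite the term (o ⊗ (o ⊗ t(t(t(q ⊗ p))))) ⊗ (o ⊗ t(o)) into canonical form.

Answer: t(o) ⊗ t(t(t(p ⊗ q)))

Derivation:
Merge nested applications:  o ⊗ o ⊗ t(t(t(q ⊗ p))) ⊗ o ⊗ t(o)
Inside:  t(t(t(q ⊗ p)))  →  t(t(t(p ⊗ q)))
Drop the unit:  drop o (×3)
Order the arguments:  t(o) ⊗ t(t(t(p ⊗ q)))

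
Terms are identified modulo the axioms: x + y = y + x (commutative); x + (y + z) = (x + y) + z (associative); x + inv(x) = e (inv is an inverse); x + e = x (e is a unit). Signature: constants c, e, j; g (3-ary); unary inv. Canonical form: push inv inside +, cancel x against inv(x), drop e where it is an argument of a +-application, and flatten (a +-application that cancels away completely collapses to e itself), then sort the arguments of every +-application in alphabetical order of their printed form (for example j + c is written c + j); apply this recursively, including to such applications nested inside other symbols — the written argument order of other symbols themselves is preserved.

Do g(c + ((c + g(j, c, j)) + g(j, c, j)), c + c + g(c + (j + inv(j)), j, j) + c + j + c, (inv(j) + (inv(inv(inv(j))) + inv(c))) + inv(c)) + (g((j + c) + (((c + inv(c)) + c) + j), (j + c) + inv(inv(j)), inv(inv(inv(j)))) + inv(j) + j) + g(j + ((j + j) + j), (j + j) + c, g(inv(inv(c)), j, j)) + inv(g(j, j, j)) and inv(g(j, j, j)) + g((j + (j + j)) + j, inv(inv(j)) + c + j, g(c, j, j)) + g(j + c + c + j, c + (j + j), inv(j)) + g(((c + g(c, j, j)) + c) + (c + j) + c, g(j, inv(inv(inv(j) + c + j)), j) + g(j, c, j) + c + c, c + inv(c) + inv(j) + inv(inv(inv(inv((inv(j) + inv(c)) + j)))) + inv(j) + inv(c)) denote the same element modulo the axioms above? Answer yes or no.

Left:  g(c + ((c + g(j, c, j)) + g(j, c, j)), c + c + g(c + (j + inv(j)), j, j) + c + j + c, (inv(j) + (inv(inv(inv(j))) + inv(c))) + inv(c)) + (g((j + c) + (((c + inv(c)) + c) + j), (j + c) + inv(inv(j)), inv(inv(inv(j)))) + inv(j) + j) + g(j + ((j + j) + j), (j + j) + c, g(inv(inv(c)), j, j)) + inv(g(j, j, j))
  Push inv inside:  distribute inv over + and collapse double inv
  Inverses cancel:  j cancels
  Collect:  g(c + c + g(j, c, j) + g(j, c, j), c + c + c + c + g(c, j, j) + j, inv(c) + inv(c) + inv(j) + inv(j)) + g(c + c + j + j, c + j + j, inv(j)) + g(j + j + j + j, c + j + j, g(c, j, j)) + inv(g(j, j, j))
Right:  inv(g(j, j, j)) + g((j + (j + j)) + j, inv(inv(j)) + c + j, g(c, j, j)) + g(j + c + c + j, c + (j + j), inv(j)) + g(((c + g(c, j, j)) + c) + (c + j) + c, g(j, inv(inv(inv(j) + c + j)), j) + g(j, c, j) + c + c, c + inv(c) + inv(j) + inv(inv(inv(inv((inv(j) + inv(c)) + j)))) + inv(j) + inv(c))
  Push inv inside:  distribute inv over + and collapse double inv
  Collect:  inv(g(j, j, j)) + g(j + j + j + j, c + j + j, g(c, j, j)) + g(c + c + j + j, c + j + j, inv(j)) + g(c + c + c + c + g(c, j, j) + j, c + c + g(j, c, j) + g(j, c, j), inv(c) + inv(c) + inv(j) + inv(j))
  Order the arguments:  g(c + c + c + c + g(c, j, j) + j, c + c + g(j, c, j) + g(j, c, j), inv(c) + inv(c) + inv(j) + inv(j)) + g(c + c + j + j, c + j + j, inv(j)) + g(j + j + j + j, c + j + j, g(c, j, j)) + inv(g(j, j, j))

Answer: no — g(c + c + g(j, c, j) + g(j, c, j), c + c + c + c + g(c, j, j) + j, inv(c) + inv(c) + inv(j) + inv(j)) + g(c + c + j + j, c + j + j, inv(j)) + g(j + j + j + j, c + j + j, g(c, j, j)) + inv(g(j, j, j)) vs g(c + c + c + c + g(c, j, j) + j, c + c + g(j, c, j) + g(j, c, j), inv(c) + inv(c) + inv(j) + inv(j)) + g(c + c + j + j, c + j + j, inv(j)) + g(j + j + j + j, c + j + j, g(c, j, j)) + inv(g(j, j, j))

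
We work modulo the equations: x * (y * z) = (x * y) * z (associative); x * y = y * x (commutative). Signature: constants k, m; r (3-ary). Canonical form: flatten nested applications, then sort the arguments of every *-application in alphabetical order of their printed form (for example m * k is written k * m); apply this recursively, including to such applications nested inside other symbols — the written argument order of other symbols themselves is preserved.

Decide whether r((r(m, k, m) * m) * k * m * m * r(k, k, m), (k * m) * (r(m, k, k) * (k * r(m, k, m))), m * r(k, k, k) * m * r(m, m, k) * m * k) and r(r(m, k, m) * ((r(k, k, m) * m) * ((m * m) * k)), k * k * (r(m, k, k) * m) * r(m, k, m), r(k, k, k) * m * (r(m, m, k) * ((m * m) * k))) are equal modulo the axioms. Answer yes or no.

Answer: yes — both canonical forms are r(k * m * m * m * r(k, k, m) * r(m, k, m), k * k * m * r(m, k, k) * r(m, k, m), k * m * m * m * r(k, k, k) * r(m, m, k))

Derivation:
Left:  r((r(m, k, m) * m) * k * m * m * r(k, k, m), (k * m) * (r(m, k, k) * (k * r(m, k, m))), m * r(k, k, k) * m * r(m, m, k) * m * k)
  Focus inside:  (k * m) * (r(m, k, k) * (k * r(m, k, m)))
  Flatten:  k * m * r(m, k, k) * k * r(m, k, m)
  Order the arguments:  k * k * m * r(m, k, k) * r(m, k, m)
  Put back:  r(k * m * m * m * r(k, k, m) * r(m, k, m), k * k * m * r(m, k, k) * r(m, k, m), k * m * m * m * r(k, k, k) * r(m, m, k))
Right:  r(r(m, k, m) * ((r(k, k, m) * m) * ((m * m) * k)), k * k * (r(m, k, k) * m) * r(m, k, m), r(k, k, k) * m * (r(m, m, k) * ((m * m) * k)))
  Descend into:  r(m, k, m) * ((r(k, k, m) * m) * ((m * m) * k))
  Un-nest:  r(m, k, m) * r(k, k, m) * m * m * m * k
  Order the arguments:  k * m * m * m * r(k, k, m) * r(m, k, m)
  Reassemble:  r(k * m * m * m * r(k, k, m) * r(m, k, m), k * k * m * r(m, k, k) * r(m, k, m), k * m * m * m * r(k, k, k) * r(m, m, k))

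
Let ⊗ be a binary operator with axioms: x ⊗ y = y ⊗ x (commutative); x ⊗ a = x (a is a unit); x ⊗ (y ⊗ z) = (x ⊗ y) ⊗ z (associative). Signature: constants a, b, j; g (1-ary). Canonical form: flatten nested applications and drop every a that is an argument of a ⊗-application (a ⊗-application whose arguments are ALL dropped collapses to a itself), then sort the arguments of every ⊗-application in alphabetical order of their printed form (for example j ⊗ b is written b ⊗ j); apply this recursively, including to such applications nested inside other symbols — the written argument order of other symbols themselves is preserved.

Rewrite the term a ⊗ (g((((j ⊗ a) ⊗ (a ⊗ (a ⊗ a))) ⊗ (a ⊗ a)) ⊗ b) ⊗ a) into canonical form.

Answer: g(b ⊗ j)

Derivation:
Flatten:  a ⊗ g((((j ⊗ a) ⊗ (a ⊗ (a ⊗ a))) ⊗ (a ⊗ a)) ⊗ b) ⊗ a
Simplify inside:  g((((j ⊗ a) ⊗ (a ⊗ (a ⊗ a))) ⊗ (a ⊗ a)) ⊗ b)  →  g(b ⊗ j)
Units out:  drop a (×2)
Sort arguments:  g(b ⊗ j)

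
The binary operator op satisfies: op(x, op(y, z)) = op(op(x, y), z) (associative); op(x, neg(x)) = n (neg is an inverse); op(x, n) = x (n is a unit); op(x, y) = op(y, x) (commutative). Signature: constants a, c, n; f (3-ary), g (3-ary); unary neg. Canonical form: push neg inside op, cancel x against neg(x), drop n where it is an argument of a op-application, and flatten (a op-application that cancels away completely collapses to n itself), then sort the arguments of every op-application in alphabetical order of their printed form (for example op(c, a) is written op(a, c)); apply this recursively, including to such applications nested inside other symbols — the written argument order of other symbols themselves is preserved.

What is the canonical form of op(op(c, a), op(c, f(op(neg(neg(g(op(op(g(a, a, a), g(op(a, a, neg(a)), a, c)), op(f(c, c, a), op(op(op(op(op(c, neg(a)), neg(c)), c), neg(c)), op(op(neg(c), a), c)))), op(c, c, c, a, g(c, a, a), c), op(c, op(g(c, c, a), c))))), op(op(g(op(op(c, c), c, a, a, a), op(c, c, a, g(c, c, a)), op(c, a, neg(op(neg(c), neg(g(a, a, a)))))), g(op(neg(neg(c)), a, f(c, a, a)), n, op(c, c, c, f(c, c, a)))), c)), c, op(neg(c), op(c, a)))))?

Answer: op(a, c, c, f(op(c, g(op(a, a, a, c, c, c), op(a, c, c, g(c, c, a)), op(a, c, c, g(a, a, a))), g(op(a, c, f(c, a, a)), n, op(c, c, c, f(c, c, a))), g(op(f(c, c, a), g(a, a, a), g(a, a, c)), op(a, c, c, c, c, g(c, a, a)), op(c, c, g(c, c, a)))), c, a))

Derivation:
Push neg inside:  distribute neg over op and collapse double neg
Combine occurrences:  op(c, c, a, f(op(c, g(op(a, a, a, c, c, c), op(a, c, c, g(c, c, a)), op(a, c, c, g(a, a, a))), g(op(a, c, f(c, a, a)), n, op(c, c, c, f(c, c, a))), g(op(f(c, c, a), g(a, a, a), g(a, a, c)), op(a, c, c, c, c, g(c, a, a)), op(c, c, g(c, c, a)))), c, a))
Sort:  op(a, c, c, f(op(c, g(op(a, a, a, c, c, c), op(a, c, c, g(c, c, a)), op(a, c, c, g(a, a, a))), g(op(a, c, f(c, a, a)), n, op(c, c, c, f(c, c, a))), g(op(f(c, c, a), g(a, a, a), g(a, a, c)), op(a, c, c, c, c, g(c, a, a)), op(c, c, g(c, c, a)))), c, a))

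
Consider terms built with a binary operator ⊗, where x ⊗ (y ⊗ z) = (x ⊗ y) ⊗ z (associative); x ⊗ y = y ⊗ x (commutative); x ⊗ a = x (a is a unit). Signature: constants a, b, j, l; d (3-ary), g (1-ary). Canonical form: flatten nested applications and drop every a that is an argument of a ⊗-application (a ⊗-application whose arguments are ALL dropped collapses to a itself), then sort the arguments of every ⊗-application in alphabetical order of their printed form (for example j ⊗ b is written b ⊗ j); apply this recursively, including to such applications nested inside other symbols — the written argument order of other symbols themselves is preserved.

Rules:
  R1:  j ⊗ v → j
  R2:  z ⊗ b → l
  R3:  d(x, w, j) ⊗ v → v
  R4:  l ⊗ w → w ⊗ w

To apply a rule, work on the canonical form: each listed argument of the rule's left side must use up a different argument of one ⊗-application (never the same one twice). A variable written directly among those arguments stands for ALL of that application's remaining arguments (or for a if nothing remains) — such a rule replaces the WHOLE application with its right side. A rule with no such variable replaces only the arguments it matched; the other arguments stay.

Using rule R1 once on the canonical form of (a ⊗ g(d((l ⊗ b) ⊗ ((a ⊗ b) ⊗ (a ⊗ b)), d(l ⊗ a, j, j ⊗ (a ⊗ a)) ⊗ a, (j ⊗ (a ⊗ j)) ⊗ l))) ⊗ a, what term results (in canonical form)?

Answer: g(d(b ⊗ b ⊗ b ⊗ l, d(l, j, j), j))

Derivation:
Canonical form:  g(d(b ⊗ b ⊗ b ⊗ l, d(l, j, j), j ⊗ j ⊗ l))
Match R1:  consume j;  v := j ⊗ l
Every leftover argument binds to the variable; the entire application is replaced.
Result:  g(d(b ⊗ b ⊗ b ⊗ l, d(l, j, j), j))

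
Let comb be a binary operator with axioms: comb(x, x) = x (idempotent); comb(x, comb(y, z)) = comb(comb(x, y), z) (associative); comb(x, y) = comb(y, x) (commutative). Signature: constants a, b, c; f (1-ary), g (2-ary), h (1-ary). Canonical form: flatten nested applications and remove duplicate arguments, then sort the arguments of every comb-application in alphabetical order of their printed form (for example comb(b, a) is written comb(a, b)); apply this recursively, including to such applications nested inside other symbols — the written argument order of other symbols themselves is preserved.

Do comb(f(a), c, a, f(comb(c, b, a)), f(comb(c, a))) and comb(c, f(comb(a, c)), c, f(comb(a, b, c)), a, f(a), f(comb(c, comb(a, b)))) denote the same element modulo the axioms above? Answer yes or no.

Answer: yes — both canonical forms are comb(a, c, f(a), f(comb(a, b, c)), f(comb(a, c)))

Derivation:
Left:  comb(f(a), c, a, f(comb(c, b, a)), f(comb(c, a)))
  Simplify inside:  f(comb(c, b, a))  →  f(comb(a, b, c))
  Simplify inside:  f(comb(c, a))  →  f(comb(a, c))
  Order the arguments:  comb(a, c, f(a), f(comb(a, b, c)), f(comb(a, c)))
Right:  comb(c, f(comb(a, c)), c, f(comb(a, b, c)), a, f(a), f(comb(c, comb(a, b))))
  Inside:  f(comb(c, comb(a, b)))  →  f(comb(a, b, c))
  Idempotence:  drop duplicate c, f(comb(a, b, c))
  Order the arguments:  comb(a, c, f(a), f(comb(a, b, c)), f(comb(a, c)))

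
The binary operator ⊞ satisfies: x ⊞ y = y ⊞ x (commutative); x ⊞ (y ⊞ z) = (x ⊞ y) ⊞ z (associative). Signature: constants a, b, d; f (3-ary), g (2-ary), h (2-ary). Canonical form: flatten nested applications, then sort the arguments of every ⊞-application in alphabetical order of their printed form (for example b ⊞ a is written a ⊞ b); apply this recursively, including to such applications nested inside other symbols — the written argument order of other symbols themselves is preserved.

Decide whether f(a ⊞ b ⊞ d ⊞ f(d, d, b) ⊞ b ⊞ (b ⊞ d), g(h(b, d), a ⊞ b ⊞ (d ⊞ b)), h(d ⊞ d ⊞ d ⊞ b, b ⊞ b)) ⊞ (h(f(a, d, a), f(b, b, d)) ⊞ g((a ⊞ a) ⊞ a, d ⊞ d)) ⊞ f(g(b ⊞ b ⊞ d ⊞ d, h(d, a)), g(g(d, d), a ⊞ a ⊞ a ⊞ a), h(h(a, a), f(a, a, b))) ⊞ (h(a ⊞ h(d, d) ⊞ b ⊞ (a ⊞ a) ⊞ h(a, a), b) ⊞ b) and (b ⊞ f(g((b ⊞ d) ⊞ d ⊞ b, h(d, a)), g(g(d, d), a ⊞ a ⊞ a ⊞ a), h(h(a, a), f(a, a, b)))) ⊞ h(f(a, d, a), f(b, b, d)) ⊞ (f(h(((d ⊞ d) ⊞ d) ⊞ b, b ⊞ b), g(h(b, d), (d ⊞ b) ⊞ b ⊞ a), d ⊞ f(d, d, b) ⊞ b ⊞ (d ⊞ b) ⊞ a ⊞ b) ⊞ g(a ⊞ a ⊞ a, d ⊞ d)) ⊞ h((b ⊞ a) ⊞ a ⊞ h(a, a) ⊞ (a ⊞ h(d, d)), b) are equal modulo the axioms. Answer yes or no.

Answer: no — b ⊞ f(a ⊞ b ⊞ b ⊞ b ⊞ d ⊞ d ⊞ f(d, d, b), g(h(b, d), a ⊞ b ⊞ b ⊞ d), h(b ⊞ d ⊞ d ⊞ d, b ⊞ b)) ⊞ f(g(b ⊞ b ⊞ d ⊞ d, h(d, a)), g(g(d, d), a ⊞ a ⊞ a ⊞ a), h(h(a, a), f(a, a, b))) ⊞ g(a ⊞ a ⊞ a, d ⊞ d) ⊞ h(a ⊞ a ⊞ a ⊞ b ⊞ h(a, a) ⊞ h(d, d), b) ⊞ h(f(a, d, a), f(b, b, d)) vs b ⊞ f(g(b ⊞ b ⊞ d ⊞ d, h(d, a)), g(g(d, d), a ⊞ a ⊞ a ⊞ a), h(h(a, a), f(a, a, b))) ⊞ f(h(b ⊞ d ⊞ d ⊞ d, b ⊞ b), g(h(b, d), a ⊞ b ⊞ b ⊞ d), a ⊞ b ⊞ b ⊞ b ⊞ d ⊞ d ⊞ f(d, d, b)) ⊞ g(a ⊞ a ⊞ a, d ⊞ d) ⊞ h(a ⊞ a ⊞ a ⊞ b ⊞ h(a, a) ⊞ h(d, d), b) ⊞ h(f(a, d, a), f(b, b, d))

Derivation:
Left:  f(a ⊞ b ⊞ d ⊞ f(d, d, b) ⊞ b ⊞ (b ⊞ d), g(h(b, d), a ⊞ b ⊞ (d ⊞ b)), h(d ⊞ d ⊞ d ⊞ b, b ⊞ b)) ⊞ (h(f(a, d, a), f(b, b, d)) ⊞ g((a ⊞ a) ⊞ a, d ⊞ d)) ⊞ f(g(b ⊞ b ⊞ d ⊞ d, h(d, a)), g(g(d, d), a ⊞ a ⊞ a ⊞ a), h(h(a, a), f(a, a, b))) ⊞ (h(a ⊞ h(d, d) ⊞ b ⊞ (a ⊞ a) ⊞ h(a, a), b) ⊞ b)
  Merge nested applications:  f(a ⊞ b ⊞ d ⊞ f(d, d, b) ⊞ b ⊞ (b ⊞ d), g(h(b, d), a ⊞ b ⊞ (d ⊞ b)), h(d ⊞ d ⊞ d ⊞ b, b ⊞ b)) ⊞ h(f(a, d, a), f(b, b, d)) ⊞ g((a ⊞ a) ⊞ a, d ⊞ d) ⊞ f(g(b ⊞ b ⊞ d ⊞ d, h(d, a)), g(g(d, d), a ⊞ a ⊞ a ⊞ a), h(h(a, a), f(a, a, b))) ⊞ h(a ⊞ h(d, d) ⊞ b ⊞ (a ⊞ a) ⊞ h(a, a), b) ⊞ b
  Canonicalize subterm:  f(a ⊞ b ⊞ d ⊞ f(d, d, b) ⊞ b ⊞ (b ⊞ d), g(h(b, d), a ⊞ b ⊞ (d ⊞ b)), h(d ⊞ d ⊞ d ⊞ b, b ⊞ b))  →  f(a ⊞ b ⊞ b ⊞ b ⊞ d ⊞ d ⊞ f(d, d, b), g(h(b, d), a ⊞ b ⊞ b ⊞ d), h(b ⊞ d ⊞ d ⊞ d, b ⊞ b))
  Canonicalize subterm:  g((a ⊞ a) ⊞ a, d ⊞ d)  →  g(a ⊞ a ⊞ a, d ⊞ d)
  Simplify inside:  h(a ⊞ h(d, d) ⊞ b ⊞ (a ⊞ a) ⊞ h(a, a), b)  →  h(a ⊞ a ⊞ a ⊞ b ⊞ h(a, a) ⊞ h(d, d), b)
  Sort arguments:  b ⊞ f(a ⊞ b ⊞ b ⊞ b ⊞ d ⊞ d ⊞ f(d, d, b), g(h(b, d), a ⊞ b ⊞ b ⊞ d), h(b ⊞ d ⊞ d ⊞ d, b ⊞ b)) ⊞ f(g(b ⊞ b ⊞ d ⊞ d, h(d, a)), g(g(d, d), a ⊞ a ⊞ a ⊞ a), h(h(a, a), f(a, a, b))) ⊞ g(a ⊞ a ⊞ a, d ⊞ d) ⊞ h(a ⊞ a ⊞ a ⊞ b ⊞ h(a, a) ⊞ h(d, d), b) ⊞ h(f(a, d, a), f(b, b, d))
Right:  (b ⊞ f(g((b ⊞ d) ⊞ d ⊞ b, h(d, a)), g(g(d, d), a ⊞ a ⊞ a ⊞ a), h(h(a, a), f(a, a, b)))) ⊞ h(f(a, d, a), f(b, b, d)) ⊞ (f(h(((d ⊞ d) ⊞ d) ⊞ b, b ⊞ b), g(h(b, d), (d ⊞ b) ⊞ b ⊞ a), d ⊞ f(d, d, b) ⊞ b ⊞ (d ⊞ b) ⊞ a ⊞ b) ⊞ g(a ⊞ a ⊞ a, d ⊞ d)) ⊞ h((b ⊞ a) ⊞ a ⊞ h(a, a) ⊞ (a ⊞ h(d, d)), b)
  Flatten:  b ⊞ f(g((b ⊞ d) ⊞ d ⊞ b, h(d, a)), g(g(d, d), a ⊞ a ⊞ a ⊞ a), h(h(a, a), f(a, a, b))) ⊞ h(f(a, d, a), f(b, b, d)) ⊞ f(h(((d ⊞ d) ⊞ d) ⊞ b, b ⊞ b), g(h(b, d), (d ⊞ b) ⊞ b ⊞ a), d ⊞ f(d, d, b) ⊞ b ⊞ (d ⊞ b) ⊞ a ⊞ b) ⊞ g(a ⊞ a ⊞ a, d ⊞ d) ⊞ h((b ⊞ a) ⊞ a ⊞ h(a, a) ⊞ (a ⊞ h(d, d)), b)
  Inside:  f(g((b ⊞ d) ⊞ d ⊞ b, h(d, a)), g(g(d, d), a ⊞ a ⊞ a ⊞ a), h(h(a, a), f(a, a, b)))  →  f(g(b ⊞ b ⊞ d ⊞ d, h(d, a)), g(g(d, d), a ⊞ a ⊞ a ⊞ a), h(h(a, a), f(a, a, b)))
  Simplify inside:  f(h(((d ⊞ d) ⊞ d) ⊞ b, b ⊞ b), g(h(b, d), (d ⊞ b) ⊞ b ⊞ a), d ⊞ f(d, d, b) ⊞ b ⊞ (d ⊞ b) ⊞ a ⊞ b)  →  f(h(b ⊞ d ⊞ d ⊞ d, b ⊞ b), g(h(b, d), a ⊞ b ⊞ b ⊞ d), a ⊞ b ⊞ b ⊞ b ⊞ d ⊞ d ⊞ f(d, d, b))
  Canonicalize subterm:  h((b ⊞ a) ⊞ a ⊞ h(a, a) ⊞ (a ⊞ h(d, d)), b)  →  h(a ⊞ a ⊞ a ⊞ b ⊞ h(a, a) ⊞ h(d, d), b)
  Sort:  b ⊞ f(g(b ⊞ b ⊞ d ⊞ d, h(d, a)), g(g(d, d), a ⊞ a ⊞ a ⊞ a), h(h(a, a), f(a, a, b))) ⊞ f(h(b ⊞ d ⊞ d ⊞ d, b ⊞ b), g(h(b, d), a ⊞ b ⊞ b ⊞ d), a ⊞ b ⊞ b ⊞ b ⊞ d ⊞ d ⊞ f(d, d, b)) ⊞ g(a ⊞ a ⊞ a, d ⊞ d) ⊞ h(a ⊞ a ⊞ a ⊞ b ⊞ h(a, a) ⊞ h(d, d), b) ⊞ h(f(a, d, a), f(b, b, d))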